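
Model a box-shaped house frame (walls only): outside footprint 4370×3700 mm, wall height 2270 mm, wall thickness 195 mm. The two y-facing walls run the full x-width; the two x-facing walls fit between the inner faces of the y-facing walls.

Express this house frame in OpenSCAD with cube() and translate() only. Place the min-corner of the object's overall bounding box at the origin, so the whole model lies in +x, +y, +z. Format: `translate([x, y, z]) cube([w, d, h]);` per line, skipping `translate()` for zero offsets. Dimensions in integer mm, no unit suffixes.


cube([4370, 195, 2270]);
translate([0, 3505, 0]) cube([4370, 195, 2270]);
translate([0, 195, 0]) cube([195, 3310, 2270]);
translate([4175, 195, 0]) cube([195, 3310, 2270]);


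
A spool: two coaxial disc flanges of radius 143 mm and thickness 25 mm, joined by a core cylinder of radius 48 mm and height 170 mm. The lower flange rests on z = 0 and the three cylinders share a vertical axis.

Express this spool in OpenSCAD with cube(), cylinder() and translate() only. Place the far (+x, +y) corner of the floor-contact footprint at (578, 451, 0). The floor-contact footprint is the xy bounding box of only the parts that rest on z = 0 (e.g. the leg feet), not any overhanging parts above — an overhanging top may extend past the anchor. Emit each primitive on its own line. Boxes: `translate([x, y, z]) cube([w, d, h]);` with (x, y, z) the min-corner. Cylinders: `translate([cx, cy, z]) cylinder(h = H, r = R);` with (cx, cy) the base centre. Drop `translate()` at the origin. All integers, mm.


translate([435, 308, 0]) cylinder(h = 25, r = 143);
translate([435, 308, 25]) cylinder(h = 170, r = 48);
translate([435, 308, 195]) cylinder(h = 25, r = 143);


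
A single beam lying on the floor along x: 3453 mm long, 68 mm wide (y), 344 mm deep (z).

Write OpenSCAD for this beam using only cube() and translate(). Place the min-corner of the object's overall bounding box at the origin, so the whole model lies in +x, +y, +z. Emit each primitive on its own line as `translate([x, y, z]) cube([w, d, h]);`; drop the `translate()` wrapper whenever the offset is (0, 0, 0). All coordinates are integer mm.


cube([3453, 68, 344]);


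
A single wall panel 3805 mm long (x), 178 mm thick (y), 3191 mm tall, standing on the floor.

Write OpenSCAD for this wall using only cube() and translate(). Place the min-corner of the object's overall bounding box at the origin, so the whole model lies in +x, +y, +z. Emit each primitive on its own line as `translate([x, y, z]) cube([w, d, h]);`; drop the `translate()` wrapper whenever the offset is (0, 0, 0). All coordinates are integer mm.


cube([3805, 178, 3191]);


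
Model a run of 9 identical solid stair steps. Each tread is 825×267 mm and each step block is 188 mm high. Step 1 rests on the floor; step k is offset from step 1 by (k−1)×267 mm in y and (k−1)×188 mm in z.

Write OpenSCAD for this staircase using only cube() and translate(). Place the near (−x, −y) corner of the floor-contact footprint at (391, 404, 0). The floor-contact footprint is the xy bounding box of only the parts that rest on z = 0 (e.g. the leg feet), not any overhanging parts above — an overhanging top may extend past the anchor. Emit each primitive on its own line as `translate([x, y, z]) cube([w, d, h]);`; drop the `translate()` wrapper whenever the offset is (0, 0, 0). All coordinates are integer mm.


translate([391, 404, 0]) cube([825, 267, 188]);
translate([391, 671, 188]) cube([825, 267, 188]);
translate([391, 938, 376]) cube([825, 267, 188]);
translate([391, 1205, 564]) cube([825, 267, 188]);
translate([391, 1472, 752]) cube([825, 267, 188]);
translate([391, 1739, 940]) cube([825, 267, 188]);
translate([391, 2006, 1128]) cube([825, 267, 188]);
translate([391, 2273, 1316]) cube([825, 267, 188]);
translate([391, 2540, 1504]) cube([825, 267, 188]);


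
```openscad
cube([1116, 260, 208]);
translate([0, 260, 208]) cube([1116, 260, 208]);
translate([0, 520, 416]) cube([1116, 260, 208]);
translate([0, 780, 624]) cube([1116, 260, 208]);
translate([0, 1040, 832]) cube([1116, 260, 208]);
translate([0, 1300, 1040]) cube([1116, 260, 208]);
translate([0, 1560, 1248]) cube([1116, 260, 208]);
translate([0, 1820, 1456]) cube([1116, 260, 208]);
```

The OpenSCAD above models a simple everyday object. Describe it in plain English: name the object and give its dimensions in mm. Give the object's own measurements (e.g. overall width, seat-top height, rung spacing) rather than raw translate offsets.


A straight staircase of 8 solid steps. Each step is 1116 mm wide (x), 260 mm deep (y, the going) and 208 mm tall (the rise). The first step rests on the floor; each subsequent step sits one going further in +y and one rise higher in +z, directly behind and above the previous step with no overlap.


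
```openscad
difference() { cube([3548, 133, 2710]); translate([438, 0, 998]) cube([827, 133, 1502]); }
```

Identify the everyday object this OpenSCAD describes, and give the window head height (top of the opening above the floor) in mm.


A wall with a window opening. The window head height is 2500 mm.

A wall with a rectangular opening subtracted — a window. Sill at z = 998, opening 1502 mm tall, so the head is at 998 + 1502 = 2500 mm.


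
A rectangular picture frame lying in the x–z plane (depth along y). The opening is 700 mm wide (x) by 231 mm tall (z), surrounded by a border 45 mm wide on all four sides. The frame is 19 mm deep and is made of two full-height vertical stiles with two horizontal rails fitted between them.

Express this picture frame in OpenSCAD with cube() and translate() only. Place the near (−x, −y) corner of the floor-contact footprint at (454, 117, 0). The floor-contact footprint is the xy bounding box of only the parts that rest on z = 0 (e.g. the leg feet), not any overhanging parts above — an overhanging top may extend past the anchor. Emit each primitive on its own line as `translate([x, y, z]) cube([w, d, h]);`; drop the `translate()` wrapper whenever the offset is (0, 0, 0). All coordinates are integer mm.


translate([454, 117, 0]) cube([45, 19, 321]);
translate([1199, 117, 0]) cube([45, 19, 321]);
translate([499, 117, 0]) cube([700, 19, 45]);
translate([499, 117, 276]) cube([700, 19, 45]);


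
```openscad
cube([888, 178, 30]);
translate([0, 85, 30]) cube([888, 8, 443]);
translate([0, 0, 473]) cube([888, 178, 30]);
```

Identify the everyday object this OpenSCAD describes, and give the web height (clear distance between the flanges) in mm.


An I-beam. The web height is 443 mm.

Two wide flanges with a thin centred web — an I-beam. Overall 503 mm minus two 30 mm flanges gives a web of 503 − 2·30 = 443 mm.


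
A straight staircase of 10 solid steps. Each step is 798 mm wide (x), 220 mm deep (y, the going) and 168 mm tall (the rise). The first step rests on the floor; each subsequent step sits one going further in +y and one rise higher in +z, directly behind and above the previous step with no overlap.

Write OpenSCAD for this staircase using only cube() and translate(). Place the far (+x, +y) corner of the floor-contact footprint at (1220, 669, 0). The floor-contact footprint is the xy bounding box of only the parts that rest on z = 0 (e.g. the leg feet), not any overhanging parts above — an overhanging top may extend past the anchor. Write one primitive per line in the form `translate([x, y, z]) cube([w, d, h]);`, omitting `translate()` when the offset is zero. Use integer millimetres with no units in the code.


translate([422, 449, 0]) cube([798, 220, 168]);
translate([422, 669, 168]) cube([798, 220, 168]);
translate([422, 889, 336]) cube([798, 220, 168]);
translate([422, 1109, 504]) cube([798, 220, 168]);
translate([422, 1329, 672]) cube([798, 220, 168]);
translate([422, 1549, 840]) cube([798, 220, 168]);
translate([422, 1769, 1008]) cube([798, 220, 168]);
translate([422, 1989, 1176]) cube([798, 220, 168]);
translate([422, 2209, 1344]) cube([798, 220, 168]);
translate([422, 2429, 1512]) cube([798, 220, 168]);


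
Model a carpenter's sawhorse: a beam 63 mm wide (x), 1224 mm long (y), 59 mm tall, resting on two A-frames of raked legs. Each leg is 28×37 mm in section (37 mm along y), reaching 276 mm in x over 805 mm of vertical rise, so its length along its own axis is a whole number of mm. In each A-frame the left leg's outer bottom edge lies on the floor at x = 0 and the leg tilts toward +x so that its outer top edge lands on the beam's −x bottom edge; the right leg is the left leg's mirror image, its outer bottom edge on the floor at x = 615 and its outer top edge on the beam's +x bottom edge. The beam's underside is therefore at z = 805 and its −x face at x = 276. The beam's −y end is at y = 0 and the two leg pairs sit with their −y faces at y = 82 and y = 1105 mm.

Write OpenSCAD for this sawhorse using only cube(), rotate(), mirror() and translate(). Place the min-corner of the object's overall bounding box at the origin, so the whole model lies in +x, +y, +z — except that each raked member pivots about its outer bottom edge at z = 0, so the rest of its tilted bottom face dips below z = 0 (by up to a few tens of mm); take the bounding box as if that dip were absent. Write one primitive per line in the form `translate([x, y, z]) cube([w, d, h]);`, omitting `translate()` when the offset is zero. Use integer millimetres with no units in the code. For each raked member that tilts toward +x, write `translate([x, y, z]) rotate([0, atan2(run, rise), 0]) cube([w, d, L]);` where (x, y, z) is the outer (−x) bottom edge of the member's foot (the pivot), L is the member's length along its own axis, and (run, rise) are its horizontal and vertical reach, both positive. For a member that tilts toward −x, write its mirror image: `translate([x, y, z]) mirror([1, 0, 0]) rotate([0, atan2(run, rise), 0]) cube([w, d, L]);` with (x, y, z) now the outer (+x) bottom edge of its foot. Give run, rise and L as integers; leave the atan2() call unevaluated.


// leg length = √(276² + 805²) = 851
// right-leg outer foot x = 2·276 + 63 = 615
// beam min-corner = (276, 0, 805)
translate([276, 0, 805]) cube([63, 1224, 59]);
translate([0, 82, 0]) rotate([0, atan2(276, 805), 0]) cube([28, 37, 851]);
translate([615, 82, 0]) mirror([1, 0, 0]) rotate([0, atan2(276, 805), 0]) cube([28, 37, 851]);
translate([0, 1105, 0]) rotate([0, atan2(276, 805), 0]) cube([28, 37, 851]);
translate([615, 1105, 0]) mirror([1, 0, 0]) rotate([0, atan2(276, 805), 0]) cube([28, 37, 851]);


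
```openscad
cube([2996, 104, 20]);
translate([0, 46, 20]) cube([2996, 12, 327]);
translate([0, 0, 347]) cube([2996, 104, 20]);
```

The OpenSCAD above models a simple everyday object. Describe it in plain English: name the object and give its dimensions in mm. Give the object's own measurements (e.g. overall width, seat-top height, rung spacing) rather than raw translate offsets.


An I-beam lying along x, 2996 mm long. Overall section height 367 mm. Two flanges 104 mm wide (y) and 20 mm thick, one on the floor and one at the top; a web 12 mm thick runs between them, centred on the flange width.


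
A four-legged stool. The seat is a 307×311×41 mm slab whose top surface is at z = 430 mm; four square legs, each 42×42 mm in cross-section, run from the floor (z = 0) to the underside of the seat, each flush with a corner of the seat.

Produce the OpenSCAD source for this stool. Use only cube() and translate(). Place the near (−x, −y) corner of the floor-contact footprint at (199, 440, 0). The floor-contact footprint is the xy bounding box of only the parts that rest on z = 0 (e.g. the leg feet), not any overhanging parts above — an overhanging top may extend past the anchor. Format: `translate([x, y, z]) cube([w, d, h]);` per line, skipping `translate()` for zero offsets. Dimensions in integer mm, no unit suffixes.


translate([199, 440, 389]) cube([307, 311, 41]);
translate([199, 440, 0]) cube([42, 42, 389]);
translate([464, 440, 0]) cube([42, 42, 389]);
translate([199, 709, 0]) cube([42, 42, 389]);
translate([464, 709, 0]) cube([42, 42, 389]);


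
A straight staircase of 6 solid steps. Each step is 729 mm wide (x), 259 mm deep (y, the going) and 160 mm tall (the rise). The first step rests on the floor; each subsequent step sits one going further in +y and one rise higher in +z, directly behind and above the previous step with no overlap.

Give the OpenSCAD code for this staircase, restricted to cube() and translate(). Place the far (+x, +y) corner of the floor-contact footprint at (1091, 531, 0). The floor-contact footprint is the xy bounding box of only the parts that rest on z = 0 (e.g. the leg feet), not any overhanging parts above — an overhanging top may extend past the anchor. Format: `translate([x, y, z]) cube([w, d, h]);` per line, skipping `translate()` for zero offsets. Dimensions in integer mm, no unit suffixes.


translate([362, 272, 0]) cube([729, 259, 160]);
translate([362, 531, 160]) cube([729, 259, 160]);
translate([362, 790, 320]) cube([729, 259, 160]);
translate([362, 1049, 480]) cube([729, 259, 160]);
translate([362, 1308, 640]) cube([729, 259, 160]);
translate([362, 1567, 800]) cube([729, 259, 160]);


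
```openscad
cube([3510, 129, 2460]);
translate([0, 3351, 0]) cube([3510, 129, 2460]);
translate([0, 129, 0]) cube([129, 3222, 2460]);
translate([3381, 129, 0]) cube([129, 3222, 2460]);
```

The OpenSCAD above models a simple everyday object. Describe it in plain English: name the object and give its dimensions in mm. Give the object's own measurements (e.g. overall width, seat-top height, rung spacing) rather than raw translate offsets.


The wall frame of a small rectangular building: four walls, each 2460 mm tall and 129 mm thick, enclosing a footprint 3510 mm (x) by 3480 mm (y) outside-to-outside, with no floor or roof. The front and back walls (the −y and +y sides) span the full width; the two side walls fit between them.


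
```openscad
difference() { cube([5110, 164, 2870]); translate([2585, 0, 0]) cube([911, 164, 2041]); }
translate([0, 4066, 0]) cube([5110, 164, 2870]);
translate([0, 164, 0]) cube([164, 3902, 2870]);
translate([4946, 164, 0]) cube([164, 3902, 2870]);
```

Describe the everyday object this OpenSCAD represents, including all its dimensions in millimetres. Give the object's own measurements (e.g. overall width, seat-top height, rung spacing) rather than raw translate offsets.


A single room: four walls, each 2870 mm tall and 164 mm thick, enclosing an outside footprint 5110×4230 mm (x × y), no floor or roof. The front and back walls (−y and +y sides) run the full x-width; the side walls fit between their inner faces. A door opening 911 mm wide and 2041 mm tall is cut through the front wall from the floor up, its −x edge 2585 mm from the wall's −x end.


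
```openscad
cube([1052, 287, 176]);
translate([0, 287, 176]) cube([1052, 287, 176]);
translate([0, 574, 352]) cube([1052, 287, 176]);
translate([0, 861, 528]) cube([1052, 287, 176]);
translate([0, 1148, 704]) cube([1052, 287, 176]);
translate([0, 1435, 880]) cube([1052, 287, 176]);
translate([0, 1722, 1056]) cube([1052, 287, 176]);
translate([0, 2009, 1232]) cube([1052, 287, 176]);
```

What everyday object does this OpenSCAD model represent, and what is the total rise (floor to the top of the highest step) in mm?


A staircase. The total rise is 1408 mm.

8 identical blocks, each offset up and back from the previous — a staircase. Each step is 176 mm tall and there are 8 of them, so the total rise is 8 × 176 = 1408 mm.


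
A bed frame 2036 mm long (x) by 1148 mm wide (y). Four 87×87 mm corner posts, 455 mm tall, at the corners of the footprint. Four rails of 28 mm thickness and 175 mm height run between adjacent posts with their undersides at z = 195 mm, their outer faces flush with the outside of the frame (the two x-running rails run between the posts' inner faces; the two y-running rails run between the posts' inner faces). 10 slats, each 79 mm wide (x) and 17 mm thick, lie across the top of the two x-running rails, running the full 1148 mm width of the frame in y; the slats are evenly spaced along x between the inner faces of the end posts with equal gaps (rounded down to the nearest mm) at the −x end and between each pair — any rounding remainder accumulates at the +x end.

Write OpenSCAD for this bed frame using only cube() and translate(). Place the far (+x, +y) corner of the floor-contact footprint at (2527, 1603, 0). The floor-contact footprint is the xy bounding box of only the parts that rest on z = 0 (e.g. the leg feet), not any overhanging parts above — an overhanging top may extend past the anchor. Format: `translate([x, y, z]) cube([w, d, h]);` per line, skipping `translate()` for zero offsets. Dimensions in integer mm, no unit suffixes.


// slat z = rail_z + rail_h = 195 + 175 = 370
// slat gap = ⌊(1862 − 10·79) / 11⌋ = 97
translate([491, 455, 0]) cube([87, 87, 455]);
translate([491, 1516, 0]) cube([87, 87, 455]);
translate([2440, 455, 0]) cube([87, 87, 455]);
translate([2440, 1516, 0]) cube([87, 87, 455]);
translate([578, 455, 195]) cube([1862, 28, 175]);
translate([578, 1575, 195]) cube([1862, 28, 175]);
translate([491, 542, 195]) cube([28, 974, 175]);
translate([2499, 542, 195]) cube([28, 974, 175]);
translate([675, 455, 370]) cube([79, 1148, 17]);
translate([851, 455, 370]) cube([79, 1148, 17]);
translate([1027, 455, 370]) cube([79, 1148, 17]);
translate([1203, 455, 370]) cube([79, 1148, 17]);
translate([1379, 455, 370]) cube([79, 1148, 17]);
translate([1555, 455, 370]) cube([79, 1148, 17]);
translate([1731, 455, 370]) cube([79, 1148, 17]);
translate([1907, 455, 370]) cube([79, 1148, 17]);
translate([2083, 455, 370]) cube([79, 1148, 17]);
translate([2259, 455, 370]) cube([79, 1148, 17]);


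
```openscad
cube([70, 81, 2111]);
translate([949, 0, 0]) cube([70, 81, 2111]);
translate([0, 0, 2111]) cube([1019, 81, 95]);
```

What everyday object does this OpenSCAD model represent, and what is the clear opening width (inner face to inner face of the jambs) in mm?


A door frame. The clear opening width is 879 mm.

Two 2111 mm tall posts with a header on top — a door frame. The left jamb is 70 mm wide at x = 0; the right jamb starts at x = 949. The clear opening is 949 − 70 = 879 mm.


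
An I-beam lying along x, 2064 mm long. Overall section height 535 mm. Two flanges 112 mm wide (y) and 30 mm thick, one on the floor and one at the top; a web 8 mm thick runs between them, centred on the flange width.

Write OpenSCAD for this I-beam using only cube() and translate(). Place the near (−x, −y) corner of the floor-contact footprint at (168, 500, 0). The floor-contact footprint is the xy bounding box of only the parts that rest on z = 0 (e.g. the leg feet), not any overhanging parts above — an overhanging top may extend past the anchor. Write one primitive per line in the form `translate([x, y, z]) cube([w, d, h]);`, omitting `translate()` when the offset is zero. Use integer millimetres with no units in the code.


translate([168, 500, 0]) cube([2064, 112, 30]);
translate([168, 552, 30]) cube([2064, 8, 475]);
translate([168, 500, 505]) cube([2064, 112, 30]);


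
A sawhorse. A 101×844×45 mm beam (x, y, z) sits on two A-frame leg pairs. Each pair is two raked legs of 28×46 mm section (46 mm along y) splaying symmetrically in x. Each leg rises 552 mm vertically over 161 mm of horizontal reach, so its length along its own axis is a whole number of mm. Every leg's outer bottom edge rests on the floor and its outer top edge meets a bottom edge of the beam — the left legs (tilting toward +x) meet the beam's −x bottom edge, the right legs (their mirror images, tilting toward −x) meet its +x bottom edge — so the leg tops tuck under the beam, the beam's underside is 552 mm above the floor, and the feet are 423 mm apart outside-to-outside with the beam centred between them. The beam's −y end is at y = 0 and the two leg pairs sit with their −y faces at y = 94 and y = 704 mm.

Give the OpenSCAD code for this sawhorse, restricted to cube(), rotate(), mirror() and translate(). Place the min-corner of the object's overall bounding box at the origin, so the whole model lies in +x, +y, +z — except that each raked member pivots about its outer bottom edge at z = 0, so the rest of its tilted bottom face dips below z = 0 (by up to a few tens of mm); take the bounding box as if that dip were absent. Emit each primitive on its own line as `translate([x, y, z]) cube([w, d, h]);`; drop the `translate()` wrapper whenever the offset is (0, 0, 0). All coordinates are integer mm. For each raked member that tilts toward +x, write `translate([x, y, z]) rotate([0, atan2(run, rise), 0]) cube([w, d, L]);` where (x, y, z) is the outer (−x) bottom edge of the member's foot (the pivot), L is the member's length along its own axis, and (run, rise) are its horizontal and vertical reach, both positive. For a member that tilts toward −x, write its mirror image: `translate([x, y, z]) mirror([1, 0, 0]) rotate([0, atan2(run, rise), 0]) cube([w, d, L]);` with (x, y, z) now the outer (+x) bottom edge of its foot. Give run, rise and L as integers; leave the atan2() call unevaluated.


translate([161, 0, 552]) cube([101, 844, 45]);
translate([0, 94, 0]) rotate([0, atan2(161, 552), 0]) cube([28, 46, 575]);
translate([423, 94, 0]) mirror([1, 0, 0]) rotate([0, atan2(161, 552), 0]) cube([28, 46, 575]);
translate([0, 704, 0]) rotate([0, atan2(161, 552), 0]) cube([28, 46, 575]);
translate([423, 704, 0]) mirror([1, 0, 0]) rotate([0, atan2(161, 552), 0]) cube([28, 46, 575]);


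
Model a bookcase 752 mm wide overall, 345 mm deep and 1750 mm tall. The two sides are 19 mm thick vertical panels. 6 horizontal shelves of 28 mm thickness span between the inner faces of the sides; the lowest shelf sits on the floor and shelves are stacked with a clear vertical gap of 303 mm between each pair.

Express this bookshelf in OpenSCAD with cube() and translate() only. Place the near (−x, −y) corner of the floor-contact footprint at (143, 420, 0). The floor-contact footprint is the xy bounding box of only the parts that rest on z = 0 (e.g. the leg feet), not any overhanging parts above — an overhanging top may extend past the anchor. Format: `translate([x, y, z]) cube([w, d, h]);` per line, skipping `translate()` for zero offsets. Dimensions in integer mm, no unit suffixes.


translate([143, 420, 0]) cube([19, 345, 1750]);
translate([876, 420, 0]) cube([19, 345, 1750]);
translate([162, 420, 0]) cube([714, 345, 28]);
translate([162, 420, 331]) cube([714, 345, 28]);
translate([162, 420, 662]) cube([714, 345, 28]);
translate([162, 420, 993]) cube([714, 345, 28]);
translate([162, 420, 1324]) cube([714, 345, 28]);
translate([162, 420, 1655]) cube([714, 345, 28]);


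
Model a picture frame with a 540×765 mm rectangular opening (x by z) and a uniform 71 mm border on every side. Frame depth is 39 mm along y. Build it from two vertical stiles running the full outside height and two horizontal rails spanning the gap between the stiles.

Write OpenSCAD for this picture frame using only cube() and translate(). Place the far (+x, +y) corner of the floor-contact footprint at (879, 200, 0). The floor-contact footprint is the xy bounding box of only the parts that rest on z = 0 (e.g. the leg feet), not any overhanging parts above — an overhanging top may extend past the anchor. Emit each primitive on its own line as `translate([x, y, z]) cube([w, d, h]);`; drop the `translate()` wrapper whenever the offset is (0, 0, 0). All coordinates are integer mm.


translate([197, 161, 0]) cube([71, 39, 907]);
translate([808, 161, 0]) cube([71, 39, 907]);
translate([268, 161, 0]) cube([540, 39, 71]);
translate([268, 161, 836]) cube([540, 39, 71]);


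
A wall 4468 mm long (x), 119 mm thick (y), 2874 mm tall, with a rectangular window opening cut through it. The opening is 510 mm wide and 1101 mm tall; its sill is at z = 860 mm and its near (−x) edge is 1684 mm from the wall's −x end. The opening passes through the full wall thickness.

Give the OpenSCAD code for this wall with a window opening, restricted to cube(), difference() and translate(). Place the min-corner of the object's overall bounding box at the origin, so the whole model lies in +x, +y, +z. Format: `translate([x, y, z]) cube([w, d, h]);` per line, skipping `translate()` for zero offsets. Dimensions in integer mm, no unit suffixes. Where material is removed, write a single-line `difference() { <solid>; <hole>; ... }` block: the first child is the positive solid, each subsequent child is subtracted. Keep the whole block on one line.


difference() { cube([4468, 119, 2874]); translate([1684, 0, 860]) cube([510, 119, 1101]); }


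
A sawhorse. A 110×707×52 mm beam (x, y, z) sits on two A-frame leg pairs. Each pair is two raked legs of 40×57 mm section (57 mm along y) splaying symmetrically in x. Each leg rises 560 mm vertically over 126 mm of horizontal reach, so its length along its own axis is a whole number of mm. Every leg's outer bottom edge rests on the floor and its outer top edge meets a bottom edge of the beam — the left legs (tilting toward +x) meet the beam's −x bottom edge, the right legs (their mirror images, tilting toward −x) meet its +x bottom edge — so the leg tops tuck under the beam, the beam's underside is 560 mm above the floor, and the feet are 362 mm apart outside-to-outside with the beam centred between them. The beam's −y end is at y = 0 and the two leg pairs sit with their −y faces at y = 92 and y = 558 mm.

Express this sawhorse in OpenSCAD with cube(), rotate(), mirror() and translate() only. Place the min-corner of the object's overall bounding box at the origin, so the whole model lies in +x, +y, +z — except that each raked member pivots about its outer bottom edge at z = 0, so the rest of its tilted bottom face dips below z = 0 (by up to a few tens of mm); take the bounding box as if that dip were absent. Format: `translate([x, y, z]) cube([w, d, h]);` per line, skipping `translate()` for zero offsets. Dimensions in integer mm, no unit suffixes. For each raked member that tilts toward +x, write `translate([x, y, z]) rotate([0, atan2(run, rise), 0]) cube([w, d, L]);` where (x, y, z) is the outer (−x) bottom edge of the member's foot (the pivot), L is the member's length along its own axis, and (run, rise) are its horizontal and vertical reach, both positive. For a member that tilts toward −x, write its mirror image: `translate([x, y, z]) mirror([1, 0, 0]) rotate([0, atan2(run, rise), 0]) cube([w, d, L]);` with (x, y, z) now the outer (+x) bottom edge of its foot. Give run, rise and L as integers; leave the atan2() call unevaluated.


translate([126, 0, 560]) cube([110, 707, 52]);
translate([0, 92, 0]) rotate([0, atan2(126, 560), 0]) cube([40, 57, 574]);
translate([362, 92, 0]) mirror([1, 0, 0]) rotate([0, atan2(126, 560), 0]) cube([40, 57, 574]);
translate([0, 558, 0]) rotate([0, atan2(126, 560), 0]) cube([40, 57, 574]);
translate([362, 558, 0]) mirror([1, 0, 0]) rotate([0, atan2(126, 560), 0]) cube([40, 57, 574]);


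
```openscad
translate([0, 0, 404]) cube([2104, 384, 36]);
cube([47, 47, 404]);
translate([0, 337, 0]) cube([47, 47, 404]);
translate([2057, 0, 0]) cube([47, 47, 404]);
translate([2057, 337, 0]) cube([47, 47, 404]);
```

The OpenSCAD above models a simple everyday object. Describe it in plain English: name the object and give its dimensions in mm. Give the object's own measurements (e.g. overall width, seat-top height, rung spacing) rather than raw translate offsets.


A long wooden bench with a 2104 mm (x) × 384 mm (y) seat, 36 mm thick, its top surface 440 mm above the floor. Four 47 mm square legs at the seat corners, flush with the edges, run from z = 0 to the seat underside.


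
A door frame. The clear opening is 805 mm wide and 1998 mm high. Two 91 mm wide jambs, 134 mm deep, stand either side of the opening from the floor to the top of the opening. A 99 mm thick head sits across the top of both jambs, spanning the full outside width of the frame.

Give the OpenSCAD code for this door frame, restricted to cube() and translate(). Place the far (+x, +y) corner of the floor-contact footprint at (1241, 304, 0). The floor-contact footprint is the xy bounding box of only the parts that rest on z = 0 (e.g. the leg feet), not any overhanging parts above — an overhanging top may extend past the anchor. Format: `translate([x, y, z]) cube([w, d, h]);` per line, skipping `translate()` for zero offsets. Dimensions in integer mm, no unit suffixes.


translate([254, 170, 0]) cube([91, 134, 1998]);
translate([1150, 170, 0]) cube([91, 134, 1998]);
translate([254, 170, 1998]) cube([987, 134, 99]);


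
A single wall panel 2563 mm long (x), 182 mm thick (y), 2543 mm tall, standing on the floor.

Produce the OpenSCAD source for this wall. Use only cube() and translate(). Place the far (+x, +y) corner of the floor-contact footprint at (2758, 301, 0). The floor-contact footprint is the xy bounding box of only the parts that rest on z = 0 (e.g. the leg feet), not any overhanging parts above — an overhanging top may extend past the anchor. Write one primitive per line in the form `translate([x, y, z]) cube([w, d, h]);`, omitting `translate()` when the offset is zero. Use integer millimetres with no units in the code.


translate([195, 119, 0]) cube([2563, 182, 2543]);


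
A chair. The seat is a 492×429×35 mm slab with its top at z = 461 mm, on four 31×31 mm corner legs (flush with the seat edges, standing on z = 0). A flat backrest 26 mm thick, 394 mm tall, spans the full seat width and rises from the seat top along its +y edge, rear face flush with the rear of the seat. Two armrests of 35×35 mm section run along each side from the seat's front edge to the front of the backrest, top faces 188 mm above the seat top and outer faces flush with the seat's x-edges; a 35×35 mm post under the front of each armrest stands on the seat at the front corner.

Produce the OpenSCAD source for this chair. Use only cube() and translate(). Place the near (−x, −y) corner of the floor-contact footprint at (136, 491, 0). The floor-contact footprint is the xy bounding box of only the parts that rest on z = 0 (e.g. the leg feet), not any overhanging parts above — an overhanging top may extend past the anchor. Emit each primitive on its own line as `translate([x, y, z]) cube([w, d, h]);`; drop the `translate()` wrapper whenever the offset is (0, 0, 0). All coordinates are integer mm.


translate([136, 491, 426]) cube([492, 429, 35]);
translate([136, 491, 0]) cube([31, 31, 426]);
translate([597, 491, 0]) cube([31, 31, 426]);
translate([136, 889, 0]) cube([31, 31, 426]);
translate([597, 889, 0]) cube([31, 31, 426]);
translate([136, 894, 461]) cube([492, 26, 394]);
translate([136, 491, 614]) cube([35, 403, 35]);
translate([593, 491, 614]) cube([35, 403, 35]);
translate([136, 491, 461]) cube([35, 35, 153]);
translate([593, 491, 461]) cube([35, 35, 153]);


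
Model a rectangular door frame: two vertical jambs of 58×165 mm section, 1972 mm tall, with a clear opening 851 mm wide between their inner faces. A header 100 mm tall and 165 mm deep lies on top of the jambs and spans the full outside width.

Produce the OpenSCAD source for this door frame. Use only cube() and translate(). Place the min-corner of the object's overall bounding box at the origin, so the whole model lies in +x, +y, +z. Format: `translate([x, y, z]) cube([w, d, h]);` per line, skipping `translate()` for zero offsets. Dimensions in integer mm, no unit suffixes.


cube([58, 165, 1972]);
translate([909, 0, 0]) cube([58, 165, 1972]);
translate([0, 0, 1972]) cube([967, 165, 100]);


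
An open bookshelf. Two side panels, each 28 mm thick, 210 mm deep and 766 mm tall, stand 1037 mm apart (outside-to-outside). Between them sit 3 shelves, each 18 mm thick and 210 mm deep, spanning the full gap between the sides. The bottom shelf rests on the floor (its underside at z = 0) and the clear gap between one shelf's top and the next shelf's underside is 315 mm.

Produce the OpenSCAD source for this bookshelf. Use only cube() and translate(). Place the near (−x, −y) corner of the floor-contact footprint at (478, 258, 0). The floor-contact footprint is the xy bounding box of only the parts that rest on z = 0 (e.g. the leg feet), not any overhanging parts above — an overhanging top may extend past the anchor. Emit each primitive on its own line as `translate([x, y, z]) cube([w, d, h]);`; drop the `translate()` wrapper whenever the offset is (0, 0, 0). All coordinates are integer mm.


translate([478, 258, 0]) cube([28, 210, 766]);
translate([1487, 258, 0]) cube([28, 210, 766]);
translate([506, 258, 0]) cube([981, 210, 18]);
translate([506, 258, 333]) cube([981, 210, 18]);
translate([506, 258, 666]) cube([981, 210, 18]);


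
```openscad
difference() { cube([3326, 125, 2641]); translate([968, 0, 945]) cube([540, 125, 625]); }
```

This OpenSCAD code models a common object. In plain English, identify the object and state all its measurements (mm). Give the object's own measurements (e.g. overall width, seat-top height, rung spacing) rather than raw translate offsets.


A wall 3326 mm long (x), 125 mm thick (y), 2641 mm tall, with a rectangular window opening cut through it. The opening is 540 mm wide and 625 mm tall; its sill is at z = 945 mm and its near (−x) edge is 968 mm from the wall's −x end. The opening passes through the full wall thickness.


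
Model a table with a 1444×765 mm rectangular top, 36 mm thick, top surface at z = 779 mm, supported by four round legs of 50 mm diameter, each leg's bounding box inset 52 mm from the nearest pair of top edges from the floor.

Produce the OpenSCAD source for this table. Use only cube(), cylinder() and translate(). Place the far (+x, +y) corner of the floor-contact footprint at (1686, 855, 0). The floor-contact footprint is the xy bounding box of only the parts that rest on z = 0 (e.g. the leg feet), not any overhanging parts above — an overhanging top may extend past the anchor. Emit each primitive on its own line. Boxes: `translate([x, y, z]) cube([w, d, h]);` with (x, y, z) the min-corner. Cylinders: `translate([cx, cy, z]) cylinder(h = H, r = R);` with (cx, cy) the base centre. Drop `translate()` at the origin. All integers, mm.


translate([294, 142, 743]) cube([1444, 765, 36]);
translate([371, 219, 0]) cylinder(h = 743, r = 25);
translate([1661, 219, 0]) cylinder(h = 743, r = 25);
translate([371, 830, 0]) cylinder(h = 743, r = 25);
translate([1661, 830, 0]) cylinder(h = 743, r = 25);


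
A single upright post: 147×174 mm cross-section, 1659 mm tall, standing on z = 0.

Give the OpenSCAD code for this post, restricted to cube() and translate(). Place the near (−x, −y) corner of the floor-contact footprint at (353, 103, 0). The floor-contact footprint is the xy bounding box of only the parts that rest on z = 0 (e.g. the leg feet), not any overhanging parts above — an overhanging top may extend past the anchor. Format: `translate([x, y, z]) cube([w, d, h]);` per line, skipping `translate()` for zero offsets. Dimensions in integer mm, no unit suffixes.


translate([353, 103, 0]) cube([147, 174, 1659]);


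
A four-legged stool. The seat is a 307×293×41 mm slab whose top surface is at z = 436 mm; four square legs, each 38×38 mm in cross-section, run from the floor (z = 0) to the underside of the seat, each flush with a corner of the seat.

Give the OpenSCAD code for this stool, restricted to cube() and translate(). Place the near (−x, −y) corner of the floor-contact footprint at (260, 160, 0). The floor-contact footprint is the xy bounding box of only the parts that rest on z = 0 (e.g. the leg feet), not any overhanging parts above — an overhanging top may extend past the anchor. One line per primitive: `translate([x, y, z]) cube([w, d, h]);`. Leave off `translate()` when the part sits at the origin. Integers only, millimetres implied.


translate([260, 160, 395]) cube([307, 293, 41]);
translate([260, 160, 0]) cube([38, 38, 395]);
translate([529, 160, 0]) cube([38, 38, 395]);
translate([260, 415, 0]) cube([38, 38, 395]);
translate([529, 415, 0]) cube([38, 38, 395]);


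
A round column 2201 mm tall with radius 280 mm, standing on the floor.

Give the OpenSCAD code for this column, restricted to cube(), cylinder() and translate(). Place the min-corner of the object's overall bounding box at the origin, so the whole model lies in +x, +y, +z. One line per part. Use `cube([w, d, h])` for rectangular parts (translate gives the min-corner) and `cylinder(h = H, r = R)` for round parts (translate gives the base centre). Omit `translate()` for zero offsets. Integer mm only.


translate([280, 280, 0]) cylinder(h = 2201, r = 280);


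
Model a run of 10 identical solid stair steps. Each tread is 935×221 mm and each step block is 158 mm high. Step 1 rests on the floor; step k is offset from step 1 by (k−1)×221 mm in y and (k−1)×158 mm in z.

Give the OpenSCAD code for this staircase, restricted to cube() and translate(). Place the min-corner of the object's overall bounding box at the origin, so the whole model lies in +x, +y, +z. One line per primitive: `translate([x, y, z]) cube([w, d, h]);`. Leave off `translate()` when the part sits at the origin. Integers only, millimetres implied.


cube([935, 221, 158]);
translate([0, 221, 158]) cube([935, 221, 158]);
translate([0, 442, 316]) cube([935, 221, 158]);
translate([0, 663, 474]) cube([935, 221, 158]);
translate([0, 884, 632]) cube([935, 221, 158]);
translate([0, 1105, 790]) cube([935, 221, 158]);
translate([0, 1326, 948]) cube([935, 221, 158]);
translate([0, 1547, 1106]) cube([935, 221, 158]);
translate([0, 1768, 1264]) cube([935, 221, 158]);
translate([0, 1989, 1422]) cube([935, 221, 158]);


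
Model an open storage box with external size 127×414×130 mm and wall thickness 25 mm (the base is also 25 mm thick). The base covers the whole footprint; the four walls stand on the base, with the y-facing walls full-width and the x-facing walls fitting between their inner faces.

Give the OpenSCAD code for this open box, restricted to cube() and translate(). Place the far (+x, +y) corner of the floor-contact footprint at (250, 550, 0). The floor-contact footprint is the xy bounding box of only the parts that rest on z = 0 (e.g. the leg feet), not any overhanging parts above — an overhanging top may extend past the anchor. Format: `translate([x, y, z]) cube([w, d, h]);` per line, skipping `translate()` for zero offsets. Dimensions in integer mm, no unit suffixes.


translate([123, 136, 0]) cube([127, 414, 25]);
translate([123, 136, 25]) cube([127, 25, 105]);
translate([123, 525, 25]) cube([127, 25, 105]);
translate([123, 161, 25]) cube([25, 364, 105]);
translate([225, 161, 25]) cube([25, 364, 105]);


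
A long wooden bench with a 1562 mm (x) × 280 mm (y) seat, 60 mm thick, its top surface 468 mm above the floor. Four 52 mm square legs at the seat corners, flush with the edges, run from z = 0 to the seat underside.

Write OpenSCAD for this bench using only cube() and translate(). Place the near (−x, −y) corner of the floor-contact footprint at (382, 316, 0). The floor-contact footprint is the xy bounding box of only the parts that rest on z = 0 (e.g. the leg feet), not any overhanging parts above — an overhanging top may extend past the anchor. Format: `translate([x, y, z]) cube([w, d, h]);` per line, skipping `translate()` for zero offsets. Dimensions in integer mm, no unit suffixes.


translate([382, 316, 408]) cube([1562, 280, 60]);
translate([382, 316, 0]) cube([52, 52, 408]);
translate([382, 544, 0]) cube([52, 52, 408]);
translate([1892, 316, 0]) cube([52, 52, 408]);
translate([1892, 544, 0]) cube([52, 52, 408]);


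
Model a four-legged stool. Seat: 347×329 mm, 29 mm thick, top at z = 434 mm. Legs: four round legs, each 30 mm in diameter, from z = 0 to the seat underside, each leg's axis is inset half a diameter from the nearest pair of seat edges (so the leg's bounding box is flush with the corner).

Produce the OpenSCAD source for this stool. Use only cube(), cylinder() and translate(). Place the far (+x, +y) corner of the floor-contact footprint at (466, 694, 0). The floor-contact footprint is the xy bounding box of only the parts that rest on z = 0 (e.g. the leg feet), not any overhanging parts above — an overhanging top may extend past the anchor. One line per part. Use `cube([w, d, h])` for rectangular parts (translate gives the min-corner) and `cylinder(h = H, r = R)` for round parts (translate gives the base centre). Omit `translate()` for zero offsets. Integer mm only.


translate([119, 365, 405]) cube([347, 329, 29]);
translate([134, 380, 0]) cylinder(h = 405, r = 15);
translate([451, 380, 0]) cylinder(h = 405, r = 15);
translate([134, 679, 0]) cylinder(h = 405, r = 15);
translate([451, 679, 0]) cylinder(h = 405, r = 15);
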